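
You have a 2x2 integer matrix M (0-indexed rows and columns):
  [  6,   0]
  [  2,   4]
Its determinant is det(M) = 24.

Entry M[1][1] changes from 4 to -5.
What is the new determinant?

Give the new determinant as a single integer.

Answer: -30

Derivation:
det is linear in row 1: changing M[1][1] by delta changes det by delta * cofactor(1,1).
Cofactor C_11 = (-1)^(1+1) * minor(1,1) = 6
Entry delta = -5 - 4 = -9
Det delta = -9 * 6 = -54
New det = 24 + -54 = -30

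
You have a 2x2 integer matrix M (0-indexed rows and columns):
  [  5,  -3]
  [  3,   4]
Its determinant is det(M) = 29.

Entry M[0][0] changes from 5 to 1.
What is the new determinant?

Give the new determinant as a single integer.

Answer: 13

Derivation:
det is linear in row 0: changing M[0][0] by delta changes det by delta * cofactor(0,0).
Cofactor C_00 = (-1)^(0+0) * minor(0,0) = 4
Entry delta = 1 - 5 = -4
Det delta = -4 * 4 = -16
New det = 29 + -16 = 13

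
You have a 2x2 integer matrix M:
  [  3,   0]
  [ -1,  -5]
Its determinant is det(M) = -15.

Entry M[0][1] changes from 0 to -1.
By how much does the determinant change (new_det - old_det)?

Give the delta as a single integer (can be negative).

Answer: -1

Derivation:
Cofactor C_01 = 1
Entry delta = -1 - 0 = -1
Det delta = entry_delta * cofactor = -1 * 1 = -1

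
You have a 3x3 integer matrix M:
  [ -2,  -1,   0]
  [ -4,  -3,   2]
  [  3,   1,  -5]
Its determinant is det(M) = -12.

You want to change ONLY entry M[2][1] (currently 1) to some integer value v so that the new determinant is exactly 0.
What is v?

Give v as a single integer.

det is linear in entry M[2][1]: det = old_det + (v - 1) * C_21
Cofactor C_21 = 4
Want det = 0: -12 + (v - 1) * 4 = 0
  (v - 1) = 12 / 4 = 3
  v = 1 + (3) = 4

Answer: 4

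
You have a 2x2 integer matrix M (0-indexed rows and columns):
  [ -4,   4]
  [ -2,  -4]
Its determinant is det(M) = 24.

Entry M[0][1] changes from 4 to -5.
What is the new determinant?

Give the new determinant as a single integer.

det is linear in row 0: changing M[0][1] by delta changes det by delta * cofactor(0,1).
Cofactor C_01 = (-1)^(0+1) * minor(0,1) = 2
Entry delta = -5 - 4 = -9
Det delta = -9 * 2 = -18
New det = 24 + -18 = 6

Answer: 6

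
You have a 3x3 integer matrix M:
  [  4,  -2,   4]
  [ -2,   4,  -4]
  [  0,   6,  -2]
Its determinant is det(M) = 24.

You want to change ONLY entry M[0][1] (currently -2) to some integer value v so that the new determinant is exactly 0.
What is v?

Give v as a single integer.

Answer: 4

Derivation:
det is linear in entry M[0][1]: det = old_det + (v - -2) * C_01
Cofactor C_01 = -4
Want det = 0: 24 + (v - -2) * -4 = 0
  (v - -2) = -24 / -4 = 6
  v = -2 + (6) = 4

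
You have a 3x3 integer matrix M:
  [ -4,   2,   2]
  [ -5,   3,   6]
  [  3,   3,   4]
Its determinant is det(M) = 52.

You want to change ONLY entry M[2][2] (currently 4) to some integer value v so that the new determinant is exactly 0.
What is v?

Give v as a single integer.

det is linear in entry M[2][2]: det = old_det + (v - 4) * C_22
Cofactor C_22 = -2
Want det = 0: 52 + (v - 4) * -2 = 0
  (v - 4) = -52 / -2 = 26
  v = 4 + (26) = 30

Answer: 30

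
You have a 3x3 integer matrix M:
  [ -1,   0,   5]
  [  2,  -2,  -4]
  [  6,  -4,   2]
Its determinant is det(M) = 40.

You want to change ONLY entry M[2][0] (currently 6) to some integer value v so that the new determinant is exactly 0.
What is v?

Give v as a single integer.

Answer: 2

Derivation:
det is linear in entry M[2][0]: det = old_det + (v - 6) * C_20
Cofactor C_20 = 10
Want det = 0: 40 + (v - 6) * 10 = 0
  (v - 6) = -40 / 10 = -4
  v = 6 + (-4) = 2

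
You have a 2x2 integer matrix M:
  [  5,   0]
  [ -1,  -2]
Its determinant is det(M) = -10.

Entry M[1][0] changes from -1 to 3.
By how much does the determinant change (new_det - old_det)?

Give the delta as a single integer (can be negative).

Answer: 0

Derivation:
Cofactor C_10 = 0
Entry delta = 3 - -1 = 4
Det delta = entry_delta * cofactor = 4 * 0 = 0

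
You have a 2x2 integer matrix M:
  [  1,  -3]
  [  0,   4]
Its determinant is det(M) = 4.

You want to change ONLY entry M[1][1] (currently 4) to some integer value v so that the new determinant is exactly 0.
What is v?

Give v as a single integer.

Answer: 0

Derivation:
det is linear in entry M[1][1]: det = old_det + (v - 4) * C_11
Cofactor C_11 = 1
Want det = 0: 4 + (v - 4) * 1 = 0
  (v - 4) = -4 / 1 = -4
  v = 4 + (-4) = 0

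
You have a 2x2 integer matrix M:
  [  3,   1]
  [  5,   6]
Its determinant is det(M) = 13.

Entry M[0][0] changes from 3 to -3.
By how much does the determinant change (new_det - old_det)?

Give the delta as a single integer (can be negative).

Cofactor C_00 = 6
Entry delta = -3 - 3 = -6
Det delta = entry_delta * cofactor = -6 * 6 = -36

Answer: -36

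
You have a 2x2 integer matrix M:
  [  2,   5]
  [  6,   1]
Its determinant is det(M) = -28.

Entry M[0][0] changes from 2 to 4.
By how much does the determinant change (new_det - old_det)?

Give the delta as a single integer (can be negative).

Answer: 2

Derivation:
Cofactor C_00 = 1
Entry delta = 4 - 2 = 2
Det delta = entry_delta * cofactor = 2 * 1 = 2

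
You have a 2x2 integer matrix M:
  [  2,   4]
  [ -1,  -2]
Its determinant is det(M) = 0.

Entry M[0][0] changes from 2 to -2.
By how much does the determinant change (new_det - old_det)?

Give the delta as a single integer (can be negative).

Answer: 8

Derivation:
Cofactor C_00 = -2
Entry delta = -2 - 2 = -4
Det delta = entry_delta * cofactor = -4 * -2 = 8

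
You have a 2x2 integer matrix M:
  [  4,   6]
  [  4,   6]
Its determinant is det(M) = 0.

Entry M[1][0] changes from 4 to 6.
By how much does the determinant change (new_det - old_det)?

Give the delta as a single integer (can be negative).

Answer: -12

Derivation:
Cofactor C_10 = -6
Entry delta = 6 - 4 = 2
Det delta = entry_delta * cofactor = 2 * -6 = -12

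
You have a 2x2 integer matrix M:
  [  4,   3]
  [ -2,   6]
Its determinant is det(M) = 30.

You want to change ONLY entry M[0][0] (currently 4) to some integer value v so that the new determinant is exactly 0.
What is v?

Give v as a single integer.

det is linear in entry M[0][0]: det = old_det + (v - 4) * C_00
Cofactor C_00 = 6
Want det = 0: 30 + (v - 4) * 6 = 0
  (v - 4) = -30 / 6 = -5
  v = 4 + (-5) = -1

Answer: -1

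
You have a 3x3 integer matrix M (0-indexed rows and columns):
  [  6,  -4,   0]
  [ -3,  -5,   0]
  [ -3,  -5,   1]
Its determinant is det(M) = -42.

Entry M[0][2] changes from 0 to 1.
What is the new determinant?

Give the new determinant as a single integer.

Answer: -42

Derivation:
det is linear in row 0: changing M[0][2] by delta changes det by delta * cofactor(0,2).
Cofactor C_02 = (-1)^(0+2) * minor(0,2) = 0
Entry delta = 1 - 0 = 1
Det delta = 1 * 0 = 0
New det = -42 + 0 = -42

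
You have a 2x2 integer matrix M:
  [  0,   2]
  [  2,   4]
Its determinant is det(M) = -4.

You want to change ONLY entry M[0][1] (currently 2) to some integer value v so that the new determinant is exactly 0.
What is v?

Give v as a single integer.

det is linear in entry M[0][1]: det = old_det + (v - 2) * C_01
Cofactor C_01 = -2
Want det = 0: -4 + (v - 2) * -2 = 0
  (v - 2) = 4 / -2 = -2
  v = 2 + (-2) = 0

Answer: 0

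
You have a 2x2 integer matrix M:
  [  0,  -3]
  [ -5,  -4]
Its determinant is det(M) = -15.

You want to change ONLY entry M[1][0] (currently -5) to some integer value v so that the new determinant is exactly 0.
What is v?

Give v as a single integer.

det is linear in entry M[1][0]: det = old_det + (v - -5) * C_10
Cofactor C_10 = 3
Want det = 0: -15 + (v - -5) * 3 = 0
  (v - -5) = 15 / 3 = 5
  v = -5 + (5) = 0

Answer: 0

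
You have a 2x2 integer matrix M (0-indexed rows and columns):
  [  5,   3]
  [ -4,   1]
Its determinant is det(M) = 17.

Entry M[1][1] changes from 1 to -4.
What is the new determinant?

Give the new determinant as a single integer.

Answer: -8

Derivation:
det is linear in row 1: changing M[1][1] by delta changes det by delta * cofactor(1,1).
Cofactor C_11 = (-1)^(1+1) * minor(1,1) = 5
Entry delta = -4 - 1 = -5
Det delta = -5 * 5 = -25
New det = 17 + -25 = -8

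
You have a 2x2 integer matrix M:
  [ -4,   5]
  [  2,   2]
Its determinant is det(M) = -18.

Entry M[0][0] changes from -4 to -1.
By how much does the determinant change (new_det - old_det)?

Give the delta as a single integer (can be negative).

Answer: 6

Derivation:
Cofactor C_00 = 2
Entry delta = -1 - -4 = 3
Det delta = entry_delta * cofactor = 3 * 2 = 6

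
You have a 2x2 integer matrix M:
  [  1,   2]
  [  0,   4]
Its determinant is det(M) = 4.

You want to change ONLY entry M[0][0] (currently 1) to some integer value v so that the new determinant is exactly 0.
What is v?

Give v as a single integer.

Answer: 0

Derivation:
det is linear in entry M[0][0]: det = old_det + (v - 1) * C_00
Cofactor C_00 = 4
Want det = 0: 4 + (v - 1) * 4 = 0
  (v - 1) = -4 / 4 = -1
  v = 1 + (-1) = 0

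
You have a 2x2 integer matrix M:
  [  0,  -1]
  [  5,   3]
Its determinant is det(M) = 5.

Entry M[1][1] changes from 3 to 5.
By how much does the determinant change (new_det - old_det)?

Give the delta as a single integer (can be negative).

Answer: 0

Derivation:
Cofactor C_11 = 0
Entry delta = 5 - 3 = 2
Det delta = entry_delta * cofactor = 2 * 0 = 0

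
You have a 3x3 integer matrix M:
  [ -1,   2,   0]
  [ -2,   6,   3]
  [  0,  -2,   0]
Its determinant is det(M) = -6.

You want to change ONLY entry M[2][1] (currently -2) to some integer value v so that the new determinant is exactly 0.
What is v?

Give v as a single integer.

Answer: 0

Derivation:
det is linear in entry M[2][1]: det = old_det + (v - -2) * C_21
Cofactor C_21 = 3
Want det = 0: -6 + (v - -2) * 3 = 0
  (v - -2) = 6 / 3 = 2
  v = -2 + (2) = 0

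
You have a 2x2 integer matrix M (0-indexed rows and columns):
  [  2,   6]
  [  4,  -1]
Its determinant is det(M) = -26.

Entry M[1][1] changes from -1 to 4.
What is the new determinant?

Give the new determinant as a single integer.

det is linear in row 1: changing M[1][1] by delta changes det by delta * cofactor(1,1).
Cofactor C_11 = (-1)^(1+1) * minor(1,1) = 2
Entry delta = 4 - -1 = 5
Det delta = 5 * 2 = 10
New det = -26 + 10 = -16

Answer: -16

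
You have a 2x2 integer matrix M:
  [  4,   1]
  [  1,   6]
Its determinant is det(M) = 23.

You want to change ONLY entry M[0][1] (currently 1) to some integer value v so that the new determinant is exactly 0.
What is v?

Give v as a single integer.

Answer: 24

Derivation:
det is linear in entry M[0][1]: det = old_det + (v - 1) * C_01
Cofactor C_01 = -1
Want det = 0: 23 + (v - 1) * -1 = 0
  (v - 1) = -23 / -1 = 23
  v = 1 + (23) = 24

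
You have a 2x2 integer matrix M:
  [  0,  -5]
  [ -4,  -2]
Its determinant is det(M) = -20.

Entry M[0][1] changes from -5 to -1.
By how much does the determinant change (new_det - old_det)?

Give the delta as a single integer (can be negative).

Answer: 16

Derivation:
Cofactor C_01 = 4
Entry delta = -1 - -5 = 4
Det delta = entry_delta * cofactor = 4 * 4 = 16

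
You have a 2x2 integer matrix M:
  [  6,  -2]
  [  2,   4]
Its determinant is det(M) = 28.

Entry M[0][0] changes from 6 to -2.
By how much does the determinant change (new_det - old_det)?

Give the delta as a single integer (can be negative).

Cofactor C_00 = 4
Entry delta = -2 - 6 = -8
Det delta = entry_delta * cofactor = -8 * 4 = -32

Answer: -32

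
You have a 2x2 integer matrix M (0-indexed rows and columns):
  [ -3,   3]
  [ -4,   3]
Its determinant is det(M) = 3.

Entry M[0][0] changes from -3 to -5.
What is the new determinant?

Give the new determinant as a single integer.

Answer: -3

Derivation:
det is linear in row 0: changing M[0][0] by delta changes det by delta * cofactor(0,0).
Cofactor C_00 = (-1)^(0+0) * minor(0,0) = 3
Entry delta = -5 - -3 = -2
Det delta = -2 * 3 = -6
New det = 3 + -6 = -3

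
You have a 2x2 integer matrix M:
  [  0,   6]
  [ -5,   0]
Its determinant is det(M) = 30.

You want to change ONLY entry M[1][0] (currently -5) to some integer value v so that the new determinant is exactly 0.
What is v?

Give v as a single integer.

Answer: 0

Derivation:
det is linear in entry M[1][0]: det = old_det + (v - -5) * C_10
Cofactor C_10 = -6
Want det = 0: 30 + (v - -5) * -6 = 0
  (v - -5) = -30 / -6 = 5
  v = -5 + (5) = 0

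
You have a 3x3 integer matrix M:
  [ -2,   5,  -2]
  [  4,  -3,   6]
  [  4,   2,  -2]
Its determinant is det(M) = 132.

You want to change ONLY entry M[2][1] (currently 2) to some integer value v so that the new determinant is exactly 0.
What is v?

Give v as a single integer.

Answer: -31

Derivation:
det is linear in entry M[2][1]: det = old_det + (v - 2) * C_21
Cofactor C_21 = 4
Want det = 0: 132 + (v - 2) * 4 = 0
  (v - 2) = -132 / 4 = -33
  v = 2 + (-33) = -31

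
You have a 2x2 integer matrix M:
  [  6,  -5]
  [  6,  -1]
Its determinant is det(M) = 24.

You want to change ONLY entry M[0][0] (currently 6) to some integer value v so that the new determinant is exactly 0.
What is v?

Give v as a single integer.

det is linear in entry M[0][0]: det = old_det + (v - 6) * C_00
Cofactor C_00 = -1
Want det = 0: 24 + (v - 6) * -1 = 0
  (v - 6) = -24 / -1 = 24
  v = 6 + (24) = 30

Answer: 30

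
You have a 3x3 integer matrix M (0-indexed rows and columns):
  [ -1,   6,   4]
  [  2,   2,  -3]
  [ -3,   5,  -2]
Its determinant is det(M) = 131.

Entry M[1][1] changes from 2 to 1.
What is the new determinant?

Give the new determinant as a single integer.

det is linear in row 1: changing M[1][1] by delta changes det by delta * cofactor(1,1).
Cofactor C_11 = (-1)^(1+1) * minor(1,1) = 14
Entry delta = 1 - 2 = -1
Det delta = -1 * 14 = -14
New det = 131 + -14 = 117

Answer: 117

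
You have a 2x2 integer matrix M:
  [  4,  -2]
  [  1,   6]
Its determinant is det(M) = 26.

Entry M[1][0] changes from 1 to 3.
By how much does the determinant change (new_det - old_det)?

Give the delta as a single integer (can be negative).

Answer: 4

Derivation:
Cofactor C_10 = 2
Entry delta = 3 - 1 = 2
Det delta = entry_delta * cofactor = 2 * 2 = 4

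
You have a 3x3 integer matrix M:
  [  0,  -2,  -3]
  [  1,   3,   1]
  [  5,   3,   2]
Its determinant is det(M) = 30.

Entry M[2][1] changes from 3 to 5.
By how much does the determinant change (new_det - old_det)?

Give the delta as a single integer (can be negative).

Cofactor C_21 = -3
Entry delta = 5 - 3 = 2
Det delta = entry_delta * cofactor = 2 * -3 = -6

Answer: -6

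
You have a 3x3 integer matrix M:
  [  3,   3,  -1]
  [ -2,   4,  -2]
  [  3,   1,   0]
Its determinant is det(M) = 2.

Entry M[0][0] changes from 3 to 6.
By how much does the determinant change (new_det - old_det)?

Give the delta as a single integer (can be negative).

Cofactor C_00 = 2
Entry delta = 6 - 3 = 3
Det delta = entry_delta * cofactor = 3 * 2 = 6

Answer: 6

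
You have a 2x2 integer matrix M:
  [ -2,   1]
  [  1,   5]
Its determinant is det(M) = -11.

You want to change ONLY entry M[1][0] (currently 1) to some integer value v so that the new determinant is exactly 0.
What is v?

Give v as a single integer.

det is linear in entry M[1][0]: det = old_det + (v - 1) * C_10
Cofactor C_10 = -1
Want det = 0: -11 + (v - 1) * -1 = 0
  (v - 1) = 11 / -1 = -11
  v = 1 + (-11) = -10

Answer: -10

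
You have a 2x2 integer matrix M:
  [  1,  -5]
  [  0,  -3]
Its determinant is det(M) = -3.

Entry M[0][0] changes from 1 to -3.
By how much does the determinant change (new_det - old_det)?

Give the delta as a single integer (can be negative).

Cofactor C_00 = -3
Entry delta = -3 - 1 = -4
Det delta = entry_delta * cofactor = -4 * -3 = 12

Answer: 12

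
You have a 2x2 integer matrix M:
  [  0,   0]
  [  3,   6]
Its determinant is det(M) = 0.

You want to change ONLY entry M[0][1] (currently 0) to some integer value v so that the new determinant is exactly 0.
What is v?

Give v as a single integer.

Answer: 0

Derivation:
det is linear in entry M[0][1]: det = old_det + (v - 0) * C_01
Cofactor C_01 = -3
Want det = 0: 0 + (v - 0) * -3 = 0
  (v - 0) = 0 / -3 = 0
  v = 0 + (0) = 0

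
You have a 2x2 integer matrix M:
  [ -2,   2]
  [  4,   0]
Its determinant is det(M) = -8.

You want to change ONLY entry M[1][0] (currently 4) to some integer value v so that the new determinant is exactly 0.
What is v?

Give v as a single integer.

det is linear in entry M[1][0]: det = old_det + (v - 4) * C_10
Cofactor C_10 = -2
Want det = 0: -8 + (v - 4) * -2 = 0
  (v - 4) = 8 / -2 = -4
  v = 4 + (-4) = 0

Answer: 0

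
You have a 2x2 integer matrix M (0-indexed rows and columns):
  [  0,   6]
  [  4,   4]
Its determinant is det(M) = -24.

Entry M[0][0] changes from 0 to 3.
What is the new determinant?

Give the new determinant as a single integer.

det is linear in row 0: changing M[0][0] by delta changes det by delta * cofactor(0,0).
Cofactor C_00 = (-1)^(0+0) * minor(0,0) = 4
Entry delta = 3 - 0 = 3
Det delta = 3 * 4 = 12
New det = -24 + 12 = -12

Answer: -12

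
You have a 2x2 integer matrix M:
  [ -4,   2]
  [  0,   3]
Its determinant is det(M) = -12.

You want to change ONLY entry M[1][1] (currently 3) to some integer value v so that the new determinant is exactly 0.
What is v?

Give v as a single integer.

Answer: 0

Derivation:
det is linear in entry M[1][1]: det = old_det + (v - 3) * C_11
Cofactor C_11 = -4
Want det = 0: -12 + (v - 3) * -4 = 0
  (v - 3) = 12 / -4 = -3
  v = 3 + (-3) = 0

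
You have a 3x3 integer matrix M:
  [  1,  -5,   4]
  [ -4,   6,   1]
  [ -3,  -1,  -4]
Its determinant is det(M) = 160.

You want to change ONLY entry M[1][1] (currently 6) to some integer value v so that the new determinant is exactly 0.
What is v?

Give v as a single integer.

Answer: -14

Derivation:
det is linear in entry M[1][1]: det = old_det + (v - 6) * C_11
Cofactor C_11 = 8
Want det = 0: 160 + (v - 6) * 8 = 0
  (v - 6) = -160 / 8 = -20
  v = 6 + (-20) = -14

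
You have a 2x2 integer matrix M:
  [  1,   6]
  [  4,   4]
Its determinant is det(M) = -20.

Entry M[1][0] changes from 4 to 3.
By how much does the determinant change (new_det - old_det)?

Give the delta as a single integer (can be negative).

Answer: 6

Derivation:
Cofactor C_10 = -6
Entry delta = 3 - 4 = -1
Det delta = entry_delta * cofactor = -1 * -6 = 6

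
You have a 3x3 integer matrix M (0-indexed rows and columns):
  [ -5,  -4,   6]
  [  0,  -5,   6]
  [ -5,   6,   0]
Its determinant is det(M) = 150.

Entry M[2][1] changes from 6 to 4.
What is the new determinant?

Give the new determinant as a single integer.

det is linear in row 2: changing M[2][1] by delta changes det by delta * cofactor(2,1).
Cofactor C_21 = (-1)^(2+1) * minor(2,1) = 30
Entry delta = 4 - 6 = -2
Det delta = -2 * 30 = -60
New det = 150 + -60 = 90

Answer: 90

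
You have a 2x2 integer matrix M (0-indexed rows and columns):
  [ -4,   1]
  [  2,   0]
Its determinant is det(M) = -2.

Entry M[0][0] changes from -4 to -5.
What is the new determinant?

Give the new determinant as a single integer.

Answer: -2

Derivation:
det is linear in row 0: changing M[0][0] by delta changes det by delta * cofactor(0,0).
Cofactor C_00 = (-1)^(0+0) * minor(0,0) = 0
Entry delta = -5 - -4 = -1
Det delta = -1 * 0 = 0
New det = -2 + 0 = -2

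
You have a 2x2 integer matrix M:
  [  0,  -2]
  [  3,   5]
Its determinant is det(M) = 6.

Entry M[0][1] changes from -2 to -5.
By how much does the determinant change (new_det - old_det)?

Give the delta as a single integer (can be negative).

Answer: 9

Derivation:
Cofactor C_01 = -3
Entry delta = -5 - -2 = -3
Det delta = entry_delta * cofactor = -3 * -3 = 9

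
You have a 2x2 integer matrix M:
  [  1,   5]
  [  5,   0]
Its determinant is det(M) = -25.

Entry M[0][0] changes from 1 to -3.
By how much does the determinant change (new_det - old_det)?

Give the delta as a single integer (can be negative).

Cofactor C_00 = 0
Entry delta = -3 - 1 = -4
Det delta = entry_delta * cofactor = -4 * 0 = 0

Answer: 0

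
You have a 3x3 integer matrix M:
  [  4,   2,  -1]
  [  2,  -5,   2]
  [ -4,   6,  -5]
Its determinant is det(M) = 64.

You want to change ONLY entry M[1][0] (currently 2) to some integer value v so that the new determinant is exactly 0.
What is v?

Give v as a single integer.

Answer: -14

Derivation:
det is linear in entry M[1][0]: det = old_det + (v - 2) * C_10
Cofactor C_10 = 4
Want det = 0: 64 + (v - 2) * 4 = 0
  (v - 2) = -64 / 4 = -16
  v = 2 + (-16) = -14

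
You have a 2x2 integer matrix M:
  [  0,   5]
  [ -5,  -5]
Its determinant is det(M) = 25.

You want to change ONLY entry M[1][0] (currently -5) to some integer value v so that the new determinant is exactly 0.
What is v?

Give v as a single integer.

det is linear in entry M[1][0]: det = old_det + (v - -5) * C_10
Cofactor C_10 = -5
Want det = 0: 25 + (v - -5) * -5 = 0
  (v - -5) = -25 / -5 = 5
  v = -5 + (5) = 0

Answer: 0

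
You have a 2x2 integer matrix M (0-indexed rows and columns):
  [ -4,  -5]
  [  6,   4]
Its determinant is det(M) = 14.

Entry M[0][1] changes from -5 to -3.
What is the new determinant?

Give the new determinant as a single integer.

Answer: 2

Derivation:
det is linear in row 0: changing M[0][1] by delta changes det by delta * cofactor(0,1).
Cofactor C_01 = (-1)^(0+1) * minor(0,1) = -6
Entry delta = -3 - -5 = 2
Det delta = 2 * -6 = -12
New det = 14 + -12 = 2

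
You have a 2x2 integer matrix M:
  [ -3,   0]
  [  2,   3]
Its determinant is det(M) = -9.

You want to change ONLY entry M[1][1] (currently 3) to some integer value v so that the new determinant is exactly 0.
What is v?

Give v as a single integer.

det is linear in entry M[1][1]: det = old_det + (v - 3) * C_11
Cofactor C_11 = -3
Want det = 0: -9 + (v - 3) * -3 = 0
  (v - 3) = 9 / -3 = -3
  v = 3 + (-3) = 0

Answer: 0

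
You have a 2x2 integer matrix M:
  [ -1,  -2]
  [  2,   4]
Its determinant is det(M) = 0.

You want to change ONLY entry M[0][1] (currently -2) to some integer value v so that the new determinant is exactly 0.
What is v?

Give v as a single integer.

Answer: -2

Derivation:
det is linear in entry M[0][1]: det = old_det + (v - -2) * C_01
Cofactor C_01 = -2
Want det = 0: 0 + (v - -2) * -2 = 0
  (v - -2) = 0 / -2 = 0
  v = -2 + (0) = -2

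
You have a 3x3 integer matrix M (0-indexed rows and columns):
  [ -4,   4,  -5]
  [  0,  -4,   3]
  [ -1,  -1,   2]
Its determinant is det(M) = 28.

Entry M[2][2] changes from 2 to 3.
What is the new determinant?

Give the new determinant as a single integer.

Answer: 44

Derivation:
det is linear in row 2: changing M[2][2] by delta changes det by delta * cofactor(2,2).
Cofactor C_22 = (-1)^(2+2) * minor(2,2) = 16
Entry delta = 3 - 2 = 1
Det delta = 1 * 16 = 16
New det = 28 + 16 = 44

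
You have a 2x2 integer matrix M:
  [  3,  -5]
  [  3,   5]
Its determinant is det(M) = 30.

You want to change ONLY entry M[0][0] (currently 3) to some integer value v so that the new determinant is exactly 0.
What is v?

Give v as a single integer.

det is linear in entry M[0][0]: det = old_det + (v - 3) * C_00
Cofactor C_00 = 5
Want det = 0: 30 + (v - 3) * 5 = 0
  (v - 3) = -30 / 5 = -6
  v = 3 + (-6) = -3

Answer: -3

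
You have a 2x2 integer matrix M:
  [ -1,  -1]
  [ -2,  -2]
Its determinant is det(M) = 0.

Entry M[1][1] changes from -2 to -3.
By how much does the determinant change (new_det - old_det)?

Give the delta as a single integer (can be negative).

Cofactor C_11 = -1
Entry delta = -3 - -2 = -1
Det delta = entry_delta * cofactor = -1 * -1 = 1

Answer: 1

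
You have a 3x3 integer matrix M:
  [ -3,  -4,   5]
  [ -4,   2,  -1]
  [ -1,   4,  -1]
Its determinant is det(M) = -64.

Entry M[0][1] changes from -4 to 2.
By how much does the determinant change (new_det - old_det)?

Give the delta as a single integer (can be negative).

Answer: -18

Derivation:
Cofactor C_01 = -3
Entry delta = 2 - -4 = 6
Det delta = entry_delta * cofactor = 6 * -3 = -18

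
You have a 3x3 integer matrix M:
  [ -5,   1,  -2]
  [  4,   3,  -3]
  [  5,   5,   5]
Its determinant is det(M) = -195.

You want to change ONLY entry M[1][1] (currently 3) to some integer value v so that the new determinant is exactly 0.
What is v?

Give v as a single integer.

det is linear in entry M[1][1]: det = old_det + (v - 3) * C_11
Cofactor C_11 = -15
Want det = 0: -195 + (v - 3) * -15 = 0
  (v - 3) = 195 / -15 = -13
  v = 3 + (-13) = -10

Answer: -10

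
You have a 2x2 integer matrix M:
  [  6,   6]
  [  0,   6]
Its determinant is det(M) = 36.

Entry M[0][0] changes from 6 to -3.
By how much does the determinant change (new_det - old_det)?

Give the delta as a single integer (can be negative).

Cofactor C_00 = 6
Entry delta = -3 - 6 = -9
Det delta = entry_delta * cofactor = -9 * 6 = -54

Answer: -54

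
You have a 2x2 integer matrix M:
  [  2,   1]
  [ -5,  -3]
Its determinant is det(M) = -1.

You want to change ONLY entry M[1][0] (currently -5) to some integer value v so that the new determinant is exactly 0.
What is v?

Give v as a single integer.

Answer: -6

Derivation:
det is linear in entry M[1][0]: det = old_det + (v - -5) * C_10
Cofactor C_10 = -1
Want det = 0: -1 + (v - -5) * -1 = 0
  (v - -5) = 1 / -1 = -1
  v = -5 + (-1) = -6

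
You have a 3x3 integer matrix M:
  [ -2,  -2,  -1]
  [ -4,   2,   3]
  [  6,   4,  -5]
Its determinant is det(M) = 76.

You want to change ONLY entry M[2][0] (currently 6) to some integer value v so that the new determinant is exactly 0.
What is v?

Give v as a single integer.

Answer: 25

Derivation:
det is linear in entry M[2][0]: det = old_det + (v - 6) * C_20
Cofactor C_20 = -4
Want det = 0: 76 + (v - 6) * -4 = 0
  (v - 6) = -76 / -4 = 19
  v = 6 + (19) = 25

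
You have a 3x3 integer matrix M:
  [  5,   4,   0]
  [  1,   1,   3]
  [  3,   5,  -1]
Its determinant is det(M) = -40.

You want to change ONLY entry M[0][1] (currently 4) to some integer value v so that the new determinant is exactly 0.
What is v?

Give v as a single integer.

det is linear in entry M[0][1]: det = old_det + (v - 4) * C_01
Cofactor C_01 = 10
Want det = 0: -40 + (v - 4) * 10 = 0
  (v - 4) = 40 / 10 = 4
  v = 4 + (4) = 8

Answer: 8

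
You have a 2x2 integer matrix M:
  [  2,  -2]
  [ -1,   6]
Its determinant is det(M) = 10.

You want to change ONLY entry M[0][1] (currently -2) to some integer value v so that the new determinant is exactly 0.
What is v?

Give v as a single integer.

det is linear in entry M[0][1]: det = old_det + (v - -2) * C_01
Cofactor C_01 = 1
Want det = 0: 10 + (v - -2) * 1 = 0
  (v - -2) = -10 / 1 = -10
  v = -2 + (-10) = -12

Answer: -12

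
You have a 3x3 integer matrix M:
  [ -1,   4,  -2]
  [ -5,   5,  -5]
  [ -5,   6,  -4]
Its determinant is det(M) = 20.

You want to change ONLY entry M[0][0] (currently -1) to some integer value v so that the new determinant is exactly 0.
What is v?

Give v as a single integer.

Answer: -3

Derivation:
det is linear in entry M[0][0]: det = old_det + (v - -1) * C_00
Cofactor C_00 = 10
Want det = 0: 20 + (v - -1) * 10 = 0
  (v - -1) = -20 / 10 = -2
  v = -1 + (-2) = -3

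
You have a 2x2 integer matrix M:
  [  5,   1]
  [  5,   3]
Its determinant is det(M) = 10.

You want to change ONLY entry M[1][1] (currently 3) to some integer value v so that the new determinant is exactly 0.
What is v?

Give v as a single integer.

Answer: 1

Derivation:
det is linear in entry M[1][1]: det = old_det + (v - 3) * C_11
Cofactor C_11 = 5
Want det = 0: 10 + (v - 3) * 5 = 0
  (v - 3) = -10 / 5 = -2
  v = 3 + (-2) = 1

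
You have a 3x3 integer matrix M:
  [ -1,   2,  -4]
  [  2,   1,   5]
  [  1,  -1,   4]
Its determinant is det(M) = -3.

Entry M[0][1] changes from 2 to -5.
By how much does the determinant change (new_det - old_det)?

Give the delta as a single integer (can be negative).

Cofactor C_01 = -3
Entry delta = -5 - 2 = -7
Det delta = entry_delta * cofactor = -7 * -3 = 21

Answer: 21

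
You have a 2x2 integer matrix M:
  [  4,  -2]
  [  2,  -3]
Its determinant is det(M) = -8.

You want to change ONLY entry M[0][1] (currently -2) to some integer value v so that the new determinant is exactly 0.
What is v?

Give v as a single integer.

Answer: -6

Derivation:
det is linear in entry M[0][1]: det = old_det + (v - -2) * C_01
Cofactor C_01 = -2
Want det = 0: -8 + (v - -2) * -2 = 0
  (v - -2) = 8 / -2 = -4
  v = -2 + (-4) = -6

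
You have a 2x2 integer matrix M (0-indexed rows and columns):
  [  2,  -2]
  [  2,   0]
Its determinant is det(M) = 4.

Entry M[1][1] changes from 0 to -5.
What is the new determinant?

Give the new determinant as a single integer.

Answer: -6

Derivation:
det is linear in row 1: changing M[1][1] by delta changes det by delta * cofactor(1,1).
Cofactor C_11 = (-1)^(1+1) * minor(1,1) = 2
Entry delta = -5 - 0 = -5
Det delta = -5 * 2 = -10
New det = 4 + -10 = -6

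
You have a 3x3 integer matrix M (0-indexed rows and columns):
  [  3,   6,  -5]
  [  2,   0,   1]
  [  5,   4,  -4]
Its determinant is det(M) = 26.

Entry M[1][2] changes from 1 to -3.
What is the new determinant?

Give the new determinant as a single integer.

Answer: -46

Derivation:
det is linear in row 1: changing M[1][2] by delta changes det by delta * cofactor(1,2).
Cofactor C_12 = (-1)^(1+2) * minor(1,2) = 18
Entry delta = -3 - 1 = -4
Det delta = -4 * 18 = -72
New det = 26 + -72 = -46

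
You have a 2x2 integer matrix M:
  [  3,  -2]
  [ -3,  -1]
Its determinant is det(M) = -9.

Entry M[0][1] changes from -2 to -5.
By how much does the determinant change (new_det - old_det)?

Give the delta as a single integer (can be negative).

Answer: -9

Derivation:
Cofactor C_01 = 3
Entry delta = -5 - -2 = -3
Det delta = entry_delta * cofactor = -3 * 3 = -9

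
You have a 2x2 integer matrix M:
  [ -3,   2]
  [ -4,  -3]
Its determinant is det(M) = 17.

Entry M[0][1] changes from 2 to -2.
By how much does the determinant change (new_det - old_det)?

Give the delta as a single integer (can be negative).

Cofactor C_01 = 4
Entry delta = -2 - 2 = -4
Det delta = entry_delta * cofactor = -4 * 4 = -16

Answer: -16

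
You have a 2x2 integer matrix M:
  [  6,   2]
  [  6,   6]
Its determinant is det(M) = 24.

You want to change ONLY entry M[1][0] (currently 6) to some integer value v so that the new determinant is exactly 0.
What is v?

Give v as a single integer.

Answer: 18

Derivation:
det is linear in entry M[1][0]: det = old_det + (v - 6) * C_10
Cofactor C_10 = -2
Want det = 0: 24 + (v - 6) * -2 = 0
  (v - 6) = -24 / -2 = 12
  v = 6 + (12) = 18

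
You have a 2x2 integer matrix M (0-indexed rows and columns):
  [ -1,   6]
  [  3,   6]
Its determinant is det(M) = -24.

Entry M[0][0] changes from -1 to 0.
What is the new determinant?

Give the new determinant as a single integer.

det is linear in row 0: changing M[0][0] by delta changes det by delta * cofactor(0,0).
Cofactor C_00 = (-1)^(0+0) * minor(0,0) = 6
Entry delta = 0 - -1 = 1
Det delta = 1 * 6 = 6
New det = -24 + 6 = -18

Answer: -18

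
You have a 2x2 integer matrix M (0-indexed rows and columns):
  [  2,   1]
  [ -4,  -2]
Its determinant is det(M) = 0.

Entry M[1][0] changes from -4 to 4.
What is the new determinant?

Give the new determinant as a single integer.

det is linear in row 1: changing M[1][0] by delta changes det by delta * cofactor(1,0).
Cofactor C_10 = (-1)^(1+0) * minor(1,0) = -1
Entry delta = 4 - -4 = 8
Det delta = 8 * -1 = -8
New det = 0 + -8 = -8

Answer: -8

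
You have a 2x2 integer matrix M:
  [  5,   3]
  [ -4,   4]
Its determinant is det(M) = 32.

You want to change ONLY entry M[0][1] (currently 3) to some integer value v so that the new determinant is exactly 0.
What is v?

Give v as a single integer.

det is linear in entry M[0][1]: det = old_det + (v - 3) * C_01
Cofactor C_01 = 4
Want det = 0: 32 + (v - 3) * 4 = 0
  (v - 3) = -32 / 4 = -8
  v = 3 + (-8) = -5

Answer: -5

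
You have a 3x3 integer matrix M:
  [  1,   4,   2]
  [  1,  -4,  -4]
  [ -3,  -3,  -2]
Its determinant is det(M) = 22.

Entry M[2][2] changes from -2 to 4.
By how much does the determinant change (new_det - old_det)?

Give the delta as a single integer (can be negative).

Answer: -48

Derivation:
Cofactor C_22 = -8
Entry delta = 4 - -2 = 6
Det delta = entry_delta * cofactor = 6 * -8 = -48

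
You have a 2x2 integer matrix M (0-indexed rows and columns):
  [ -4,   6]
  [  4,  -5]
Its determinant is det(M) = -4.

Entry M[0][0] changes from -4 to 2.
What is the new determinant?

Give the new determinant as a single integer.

det is linear in row 0: changing M[0][0] by delta changes det by delta * cofactor(0,0).
Cofactor C_00 = (-1)^(0+0) * minor(0,0) = -5
Entry delta = 2 - -4 = 6
Det delta = 6 * -5 = -30
New det = -4 + -30 = -34

Answer: -34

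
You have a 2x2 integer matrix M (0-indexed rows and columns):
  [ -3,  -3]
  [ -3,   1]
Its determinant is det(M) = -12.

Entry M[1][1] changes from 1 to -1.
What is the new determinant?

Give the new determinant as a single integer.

Answer: -6

Derivation:
det is linear in row 1: changing M[1][1] by delta changes det by delta * cofactor(1,1).
Cofactor C_11 = (-1)^(1+1) * minor(1,1) = -3
Entry delta = -1 - 1 = -2
Det delta = -2 * -3 = 6
New det = -12 + 6 = -6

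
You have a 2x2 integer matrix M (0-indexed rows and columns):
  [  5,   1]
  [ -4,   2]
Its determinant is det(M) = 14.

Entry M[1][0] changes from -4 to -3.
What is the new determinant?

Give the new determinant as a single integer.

det is linear in row 1: changing M[1][0] by delta changes det by delta * cofactor(1,0).
Cofactor C_10 = (-1)^(1+0) * minor(1,0) = -1
Entry delta = -3 - -4 = 1
Det delta = 1 * -1 = -1
New det = 14 + -1 = 13

Answer: 13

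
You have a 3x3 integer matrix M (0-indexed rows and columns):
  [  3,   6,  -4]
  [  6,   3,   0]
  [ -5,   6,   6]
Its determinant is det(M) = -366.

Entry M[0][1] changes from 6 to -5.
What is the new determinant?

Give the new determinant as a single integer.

Answer: 30

Derivation:
det is linear in row 0: changing M[0][1] by delta changes det by delta * cofactor(0,1).
Cofactor C_01 = (-1)^(0+1) * minor(0,1) = -36
Entry delta = -5 - 6 = -11
Det delta = -11 * -36 = 396
New det = -366 + 396 = 30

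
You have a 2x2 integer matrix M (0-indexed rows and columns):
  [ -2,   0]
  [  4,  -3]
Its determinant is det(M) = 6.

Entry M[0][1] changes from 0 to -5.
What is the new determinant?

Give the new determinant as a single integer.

det is linear in row 0: changing M[0][1] by delta changes det by delta * cofactor(0,1).
Cofactor C_01 = (-1)^(0+1) * minor(0,1) = -4
Entry delta = -5 - 0 = -5
Det delta = -5 * -4 = 20
New det = 6 + 20 = 26

Answer: 26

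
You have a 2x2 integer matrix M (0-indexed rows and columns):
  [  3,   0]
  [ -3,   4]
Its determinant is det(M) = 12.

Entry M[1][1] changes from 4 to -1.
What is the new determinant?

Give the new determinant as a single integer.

Answer: -3

Derivation:
det is linear in row 1: changing M[1][1] by delta changes det by delta * cofactor(1,1).
Cofactor C_11 = (-1)^(1+1) * minor(1,1) = 3
Entry delta = -1 - 4 = -5
Det delta = -5 * 3 = -15
New det = 12 + -15 = -3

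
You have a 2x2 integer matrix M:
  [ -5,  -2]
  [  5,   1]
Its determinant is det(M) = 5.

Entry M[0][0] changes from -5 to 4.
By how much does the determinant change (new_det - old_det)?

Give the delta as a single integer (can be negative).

Answer: 9

Derivation:
Cofactor C_00 = 1
Entry delta = 4 - -5 = 9
Det delta = entry_delta * cofactor = 9 * 1 = 9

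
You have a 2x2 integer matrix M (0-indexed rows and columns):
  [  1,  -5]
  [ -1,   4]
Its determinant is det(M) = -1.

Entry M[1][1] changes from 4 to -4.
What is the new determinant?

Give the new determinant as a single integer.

det is linear in row 1: changing M[1][1] by delta changes det by delta * cofactor(1,1).
Cofactor C_11 = (-1)^(1+1) * minor(1,1) = 1
Entry delta = -4 - 4 = -8
Det delta = -8 * 1 = -8
New det = -1 + -8 = -9

Answer: -9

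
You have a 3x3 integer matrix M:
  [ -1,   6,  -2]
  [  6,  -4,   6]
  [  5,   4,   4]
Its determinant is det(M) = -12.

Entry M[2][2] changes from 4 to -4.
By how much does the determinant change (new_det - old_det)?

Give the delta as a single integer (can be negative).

Cofactor C_22 = -32
Entry delta = -4 - 4 = -8
Det delta = entry_delta * cofactor = -8 * -32 = 256

Answer: 256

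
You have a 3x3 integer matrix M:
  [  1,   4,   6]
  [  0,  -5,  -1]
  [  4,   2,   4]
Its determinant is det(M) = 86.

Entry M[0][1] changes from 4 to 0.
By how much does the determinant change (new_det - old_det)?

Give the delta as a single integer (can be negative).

Answer: 16

Derivation:
Cofactor C_01 = -4
Entry delta = 0 - 4 = -4
Det delta = entry_delta * cofactor = -4 * -4 = 16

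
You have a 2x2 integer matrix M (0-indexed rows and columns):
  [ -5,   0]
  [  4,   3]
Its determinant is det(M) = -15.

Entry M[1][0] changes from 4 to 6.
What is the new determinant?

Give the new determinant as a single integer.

Answer: -15

Derivation:
det is linear in row 1: changing M[1][0] by delta changes det by delta * cofactor(1,0).
Cofactor C_10 = (-1)^(1+0) * minor(1,0) = 0
Entry delta = 6 - 4 = 2
Det delta = 2 * 0 = 0
New det = -15 + 0 = -15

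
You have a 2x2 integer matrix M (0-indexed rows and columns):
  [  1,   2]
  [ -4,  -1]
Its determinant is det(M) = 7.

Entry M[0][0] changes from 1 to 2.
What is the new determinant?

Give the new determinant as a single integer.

Answer: 6

Derivation:
det is linear in row 0: changing M[0][0] by delta changes det by delta * cofactor(0,0).
Cofactor C_00 = (-1)^(0+0) * minor(0,0) = -1
Entry delta = 2 - 1 = 1
Det delta = 1 * -1 = -1
New det = 7 + -1 = 6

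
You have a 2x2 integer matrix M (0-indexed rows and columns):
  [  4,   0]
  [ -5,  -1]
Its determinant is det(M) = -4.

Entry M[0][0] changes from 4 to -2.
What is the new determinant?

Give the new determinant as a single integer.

Answer: 2

Derivation:
det is linear in row 0: changing M[0][0] by delta changes det by delta * cofactor(0,0).
Cofactor C_00 = (-1)^(0+0) * minor(0,0) = -1
Entry delta = -2 - 4 = -6
Det delta = -6 * -1 = 6
New det = -4 + 6 = 2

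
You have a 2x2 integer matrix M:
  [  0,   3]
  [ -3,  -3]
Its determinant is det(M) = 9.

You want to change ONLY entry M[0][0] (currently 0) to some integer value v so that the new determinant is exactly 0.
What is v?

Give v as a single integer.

det is linear in entry M[0][0]: det = old_det + (v - 0) * C_00
Cofactor C_00 = -3
Want det = 0: 9 + (v - 0) * -3 = 0
  (v - 0) = -9 / -3 = 3
  v = 0 + (3) = 3

Answer: 3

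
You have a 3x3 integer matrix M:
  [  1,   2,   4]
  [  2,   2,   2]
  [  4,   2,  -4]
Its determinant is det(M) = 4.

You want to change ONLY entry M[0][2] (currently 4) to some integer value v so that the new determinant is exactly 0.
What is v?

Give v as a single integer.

Answer: 5

Derivation:
det is linear in entry M[0][2]: det = old_det + (v - 4) * C_02
Cofactor C_02 = -4
Want det = 0: 4 + (v - 4) * -4 = 0
  (v - 4) = -4 / -4 = 1
  v = 4 + (1) = 5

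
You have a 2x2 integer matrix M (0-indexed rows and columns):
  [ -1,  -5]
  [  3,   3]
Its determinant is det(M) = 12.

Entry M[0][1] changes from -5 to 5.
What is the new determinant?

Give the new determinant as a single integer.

Answer: -18

Derivation:
det is linear in row 0: changing M[0][1] by delta changes det by delta * cofactor(0,1).
Cofactor C_01 = (-1)^(0+1) * minor(0,1) = -3
Entry delta = 5 - -5 = 10
Det delta = 10 * -3 = -30
New det = 12 + -30 = -18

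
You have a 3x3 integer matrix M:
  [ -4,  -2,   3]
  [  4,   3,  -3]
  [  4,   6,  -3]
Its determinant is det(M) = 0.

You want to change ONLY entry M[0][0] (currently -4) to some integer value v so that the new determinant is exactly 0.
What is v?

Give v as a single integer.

det is linear in entry M[0][0]: det = old_det + (v - -4) * C_00
Cofactor C_00 = 9
Want det = 0: 0 + (v - -4) * 9 = 0
  (v - -4) = 0 / 9 = 0
  v = -4 + (0) = -4

Answer: -4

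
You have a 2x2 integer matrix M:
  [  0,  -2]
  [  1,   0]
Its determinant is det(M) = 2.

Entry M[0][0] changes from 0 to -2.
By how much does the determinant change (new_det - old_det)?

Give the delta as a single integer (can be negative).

Answer: 0

Derivation:
Cofactor C_00 = 0
Entry delta = -2 - 0 = -2
Det delta = entry_delta * cofactor = -2 * 0 = 0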